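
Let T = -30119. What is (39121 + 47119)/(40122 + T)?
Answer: 12320/1429 ≈ 8.6214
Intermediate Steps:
(39121 + 47119)/(40122 + T) = (39121 + 47119)/(40122 - 30119) = 86240/10003 = 86240*(1/10003) = 12320/1429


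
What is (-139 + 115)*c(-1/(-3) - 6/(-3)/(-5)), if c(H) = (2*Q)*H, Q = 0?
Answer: 0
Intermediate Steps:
c(H) = 0 (c(H) = (2*0)*H = 0*H = 0)
(-139 + 115)*c(-1/(-3) - 6/(-3)/(-5)) = (-139 + 115)*0 = -24*0 = 0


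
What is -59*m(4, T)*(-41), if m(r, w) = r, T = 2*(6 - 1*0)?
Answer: 9676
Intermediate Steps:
T = 12 (T = 2*(6 + 0) = 2*6 = 12)
-59*m(4, T)*(-41) = -59*4*(-41) = -236*(-41) = 9676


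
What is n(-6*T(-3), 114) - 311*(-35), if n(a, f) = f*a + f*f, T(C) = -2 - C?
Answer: 23197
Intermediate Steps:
n(a, f) = f² + a*f (n(a, f) = a*f + f² = f² + a*f)
n(-6*T(-3), 114) - 311*(-35) = 114*(-6*(-2 - 1*(-3)) + 114) - 311*(-35) = 114*(-6*(-2 + 3) + 114) - 1*(-10885) = 114*(-6*1 + 114) + 10885 = 114*(-6 + 114) + 10885 = 114*108 + 10885 = 12312 + 10885 = 23197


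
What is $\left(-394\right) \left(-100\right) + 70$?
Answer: $39470$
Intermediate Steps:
$\left(-394\right) \left(-100\right) + 70 = 39400 + 70 = 39470$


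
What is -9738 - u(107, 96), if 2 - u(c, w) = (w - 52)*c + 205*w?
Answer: 14648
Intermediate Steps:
u(c, w) = 2 - 205*w - c*(-52 + w) (u(c, w) = 2 - ((w - 52)*c + 205*w) = 2 - ((-52 + w)*c + 205*w) = 2 - (c*(-52 + w) + 205*w) = 2 - (205*w + c*(-52 + w)) = 2 + (-205*w - c*(-52 + w)) = 2 - 205*w - c*(-52 + w))
-9738 - u(107, 96) = -9738 - (2 - 205*96 + 52*107 - 1*107*96) = -9738 - (2 - 19680 + 5564 - 10272) = -9738 - 1*(-24386) = -9738 + 24386 = 14648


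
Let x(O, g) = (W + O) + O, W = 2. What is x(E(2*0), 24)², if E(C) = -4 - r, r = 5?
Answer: 256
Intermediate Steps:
E(C) = -9 (E(C) = -4 - 1*5 = -4 - 5 = -9)
x(O, g) = 2 + 2*O (x(O, g) = (2 + O) + O = 2 + 2*O)
x(E(2*0), 24)² = (2 + 2*(-9))² = (2 - 18)² = (-16)² = 256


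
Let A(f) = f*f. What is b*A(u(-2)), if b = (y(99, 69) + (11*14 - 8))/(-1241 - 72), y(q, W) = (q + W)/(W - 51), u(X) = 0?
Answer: 0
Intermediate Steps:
A(f) = f²
y(q, W) = (W + q)/(-51 + W)
b = -466/3939 (b = ((69 + 99)/(-51 + 69) + (11*14 - 8))/(-1241 - 72) = (168/18 + (154 - 8))/(-1313) = ((1/18)*168 + 146)*(-1/1313) = (28/3 + 146)*(-1/1313) = (466/3)*(-1/1313) = -466/3939 ≈ -0.11830)
b*A(u(-2)) = -466/3939*0² = -466/3939*0 = 0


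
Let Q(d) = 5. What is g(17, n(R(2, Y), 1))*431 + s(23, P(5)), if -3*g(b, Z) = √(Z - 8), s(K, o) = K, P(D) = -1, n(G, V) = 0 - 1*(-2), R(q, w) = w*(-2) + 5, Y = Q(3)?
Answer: 23 - 431*I*√6/3 ≈ 23.0 - 351.91*I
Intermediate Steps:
Y = 5
R(q, w) = 5 - 2*w (R(q, w) = -2*w + 5 = 5 - 2*w)
n(G, V) = 2 (n(G, V) = 0 + 2 = 2)
g(b, Z) = -√(-8 + Z)/3 (g(b, Z) = -√(Z - 8)/3 = -√(-8 + Z)/3)
g(17, n(R(2, Y), 1))*431 + s(23, P(5)) = -√(-8 + 2)/3*431 + 23 = -I*√6/3*431 + 23 = -431*I*√6/3 + 23 = 23 - 431*I*√6/3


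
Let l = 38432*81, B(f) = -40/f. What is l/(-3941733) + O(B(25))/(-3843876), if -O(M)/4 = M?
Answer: -4985825193368/6313138698795 ≈ -0.78975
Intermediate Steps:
O(M) = -4*M
l = 3112992
l/(-3941733) + O(B(25))/(-3843876) = 3112992/(-3941733) - (-160)/25/(-3843876) = 3112992*(-1/3941733) - (-160)/25*(-1/3843876) = -1037664/1313911 - 4*(-8/5)*(-1/3843876) = -1037664/1313911 + (32/5)*(-1/3843876) = -1037664/1313911 - 8/4804845 = -4985825193368/6313138698795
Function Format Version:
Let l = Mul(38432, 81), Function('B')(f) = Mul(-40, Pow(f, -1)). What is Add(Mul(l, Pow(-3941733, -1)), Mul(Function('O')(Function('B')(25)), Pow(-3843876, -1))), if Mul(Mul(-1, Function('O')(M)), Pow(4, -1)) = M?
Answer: Rational(-4985825193368, 6313138698795) ≈ -0.78975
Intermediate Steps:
Function('O')(M) = Mul(-4, M)
l = 3112992
Add(Mul(l, Pow(-3941733, -1)), Mul(Function('O')(Function('B')(25)), Pow(-3843876, -1))) = Add(Mul(3112992, Pow(-3941733, -1)), Mul(Mul(-4, Mul(-40, Pow(25, -1))), Pow(-3843876, -1))) = Add(Mul(3112992, Rational(-1, 3941733)), Mul(Mul(-4, Mul(-40, Rational(1, 25))), Rational(-1, 3843876))) = Add(Rational(-1037664, 1313911), Mul(Mul(-4, Rational(-8, 5)), Rational(-1, 3843876))) = Add(Rational(-1037664, 1313911), Mul(Rational(32, 5), Rational(-1, 3843876))) = Add(Rational(-1037664, 1313911), Rational(-8, 4804845)) = Rational(-4985825193368, 6313138698795)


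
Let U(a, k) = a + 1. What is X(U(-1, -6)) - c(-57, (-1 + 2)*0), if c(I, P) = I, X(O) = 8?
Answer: 65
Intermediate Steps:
U(a, k) = 1 + a
X(U(-1, -6)) - c(-57, (-1 + 2)*0) = 8 - 1*(-57) = 8 + 57 = 65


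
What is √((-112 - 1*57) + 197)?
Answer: 2*√7 ≈ 5.2915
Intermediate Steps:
√((-112 - 1*57) + 197) = √((-112 - 57) + 197) = √(-169 + 197) = √28 = 2*√7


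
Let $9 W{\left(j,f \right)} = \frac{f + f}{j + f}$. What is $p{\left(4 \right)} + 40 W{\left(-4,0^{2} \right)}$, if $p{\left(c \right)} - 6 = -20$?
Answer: $-14$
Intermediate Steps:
$p{\left(c \right)} = -14$ ($p{\left(c \right)} = 6 - 20 = -14$)
$W{\left(j,f \right)} = \frac{2 f}{9 \left(f + j\right)}$ ($W{\left(j,f \right)} = \frac{\left(f + f\right) \frac{1}{j + f}}{9} = \frac{2 f \frac{1}{f + j}}{9} = \frac{2 f}{9 \left(f + j\right)}$)
$p{\left(4 \right)} + 40 W{\left(-4,0^{2} \right)} = -14 + 40 \frac{2 \cdot 0^{2}}{9 \left(0^{2} - 4\right)} = -14 + 40 \cdot \frac{2}{9} \cdot 0 \frac{1}{0 - 4} = -14 + 40 \cdot \frac{2}{9} \cdot 0 \frac{1}{-4} = -14 + 40 \cdot \frac{2}{9} \cdot 0 \left(- \frac{1}{4}\right) = -14 + 40 \cdot 0 = -14 + 0 = -14$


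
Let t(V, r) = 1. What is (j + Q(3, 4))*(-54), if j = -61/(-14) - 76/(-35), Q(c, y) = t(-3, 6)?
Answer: -14229/35 ≈ -406.54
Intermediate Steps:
Q(c, y) = 1
j = 457/70 (j = -61*(-1/14) - 76*(-1/35) = 61/14 + 76/35 = 457/70 ≈ 6.5286)
(j + Q(3, 4))*(-54) = (457/70 + 1)*(-54) = (527/70)*(-54) = -14229/35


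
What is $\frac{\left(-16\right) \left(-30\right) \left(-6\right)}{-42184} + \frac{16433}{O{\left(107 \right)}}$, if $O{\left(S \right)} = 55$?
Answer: $\frac{86671009}{290015} \approx 298.85$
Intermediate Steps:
$\frac{\left(-16\right) \left(-30\right) \left(-6\right)}{-42184} + \frac{16433}{O{\left(107 \right)}} = \frac{\left(-16\right) \left(-30\right) \left(-6\right)}{-42184} + \frac{16433}{55} = 480 \left(-6\right) \left(- \frac{1}{42184}\right) + 16433 \cdot \frac{1}{55} = \left(-2880\right) \left(- \frac{1}{42184}\right) + \frac{16433}{55} = \frac{360}{5273} + \frac{16433}{55} = \frac{86671009}{290015}$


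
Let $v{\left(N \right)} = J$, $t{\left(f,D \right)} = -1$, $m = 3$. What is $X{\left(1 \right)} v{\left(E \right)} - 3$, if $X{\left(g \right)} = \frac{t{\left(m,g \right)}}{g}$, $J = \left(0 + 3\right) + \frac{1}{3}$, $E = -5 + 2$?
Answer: $- \frac{19}{3} \approx -6.3333$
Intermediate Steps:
$E = -3$
$J = \frac{10}{3}$ ($J = 3 + \frac{1}{3} = \frac{10}{3} \approx 3.3333$)
$X{\left(g \right)} = - \frac{1}{g}$
$v{\left(N \right)} = \frac{10}{3}$
$X{\left(1 \right)} v{\left(E \right)} - 3 = - 1^{-1} \cdot \frac{10}{3} - 3 = \left(-1\right) 1 \cdot \frac{10}{3} - 3 = \left(-1\right) \frac{10}{3} - 3 = - \frac{10}{3} - 3 = - \frac{19}{3}$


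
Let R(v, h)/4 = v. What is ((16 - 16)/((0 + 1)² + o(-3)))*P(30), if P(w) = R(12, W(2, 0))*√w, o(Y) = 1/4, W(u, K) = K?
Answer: 0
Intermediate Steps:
R(v, h) = 4*v
o(Y) = ¼
P(w) = 48*√w (P(w) = (4*12)*√w = 48*√w)
((16 - 16)/((0 + 1)² + o(-3)))*P(30) = ((16 - 16)/((0 + 1)² + ¼))*(48*√30) = (0/(1² + ¼))*(48*√30) = (0/(1 + ¼))*(48*√30) = (0/(5/4))*(48*√30) = (0*(⅘))*(48*√30) = 0*(48*√30) = 0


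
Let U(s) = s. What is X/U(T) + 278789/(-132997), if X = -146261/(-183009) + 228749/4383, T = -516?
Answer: -10086934721598443/4587269113823337 ≈ -2.1989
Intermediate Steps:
X = 14168062568/267376149 (X = -146261*(-1/183009) + 228749*(1/4383) = 146261/183009 + 228749/4383 = 14168062568/267376149 ≈ 52.989)
X/U(T) + 278789/(-132997) = (14168062568/267376149)/(-516) + 278789/(-132997) = (14168062568/267376149)*(-1/516) + 278789*(-1/132997) = -3542015642/34491523221 - 278789/132997 = -10086934721598443/4587269113823337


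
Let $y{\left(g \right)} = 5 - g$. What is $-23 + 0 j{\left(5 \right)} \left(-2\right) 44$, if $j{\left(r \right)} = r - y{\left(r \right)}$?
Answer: $-23$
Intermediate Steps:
$j{\left(r \right)} = -5 + 2 r$ ($j{\left(r \right)} = r - \left(5 - r\right) = r + \left(-5 + r\right) = -5 + 2 r$)
$-23 + 0 j{\left(5 \right)} \left(-2\right) 44 = -23 + 0 \left(-5 + 2 \cdot 5\right) \left(-2\right) 44 = -23 + 0 \left(-5 + 10\right) \left(-2\right) 44 = -23 + 0 \cdot 5 \left(-2\right) 44 = -23 + 0 \left(-2\right) 44 = -23 + 0 \cdot 44 = -23 + 0 = -23$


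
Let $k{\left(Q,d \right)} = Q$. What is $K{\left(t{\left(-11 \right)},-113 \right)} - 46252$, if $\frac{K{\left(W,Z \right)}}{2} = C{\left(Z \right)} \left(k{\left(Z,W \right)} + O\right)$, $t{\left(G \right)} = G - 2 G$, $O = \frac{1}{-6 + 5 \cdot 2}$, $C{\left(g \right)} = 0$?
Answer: $-46252$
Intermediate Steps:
$O = \frac{1}{4}$ ($O = \frac{1}{-6 + 10} = \frac{1}{4} \approx 0.25$)
$t{\left(G \right)} = - G$
$K{\left(W,Z \right)} = 0$ ($K{\left(W,Z \right)} = 2 \cdot 0 \left(Z + \frac{1}{4}\right) = 2 \cdot 0 \left(\frac{1}{4} + Z\right) = 2 \cdot 0 = 0$)
$K{\left(t{\left(-11 \right)},-113 \right)} - 46252 = 0 - 46252 = -46252$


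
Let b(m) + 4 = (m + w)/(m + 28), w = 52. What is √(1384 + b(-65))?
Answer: √1889701/37 ≈ 37.153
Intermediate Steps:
b(m) = -4 + (52 + m)/(28 + m) (b(m) = -4 + (m + 52)/(m + 28) = -4 + (52 + m)/(28 + m))
√(1384 + b(-65)) = √(1384 + 3*(-20 - 1*(-65))/(28 - 65)) = √(1384 + 3*(-20 + 65)/(-37)) = √(1384 + 3*(-1/37)*45) = √(1384 - 135/37) = √(51073/37) = √1889701/37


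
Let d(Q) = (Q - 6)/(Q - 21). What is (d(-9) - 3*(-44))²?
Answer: 70225/4 ≈ 17556.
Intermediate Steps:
d(Q) = (-6 + Q)/(-21 + Q)
(d(-9) - 3*(-44))² = ((-6 - 9)/(-21 - 9) - 3*(-44))² = (-15/(-30) + 132)² = (-1/30*(-15) + 132)² = (½ + 132)² = (265/2)² = 70225/4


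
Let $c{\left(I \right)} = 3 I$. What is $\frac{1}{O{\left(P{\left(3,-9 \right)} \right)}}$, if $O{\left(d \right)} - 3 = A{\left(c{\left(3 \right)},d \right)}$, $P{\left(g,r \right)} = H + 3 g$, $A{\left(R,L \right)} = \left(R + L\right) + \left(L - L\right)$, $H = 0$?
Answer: $\frac{1}{21} \approx 0.047619$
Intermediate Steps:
$A{\left(R,L \right)} = L + R$ ($A{\left(R,L \right)} = \left(L + R\right) + 0 = L + R$)
$P{\left(g,r \right)} = 3 g$ ($P{\left(g,r \right)} = 0 + 3 g = 3 g$)
$O{\left(d \right)} = 12 + d$ ($O{\left(d \right)} = 3 + \left(d + 3 \cdot 3\right) = 3 + \left(d + 9\right) = 3 + \left(9 + d\right) = 12 + d$)
$\frac{1}{O{\left(P{\left(3,-9 \right)} \right)}} = \frac{1}{12 + 3 \cdot 3} = \frac{1}{12 + 9} = \frac{1}{21}$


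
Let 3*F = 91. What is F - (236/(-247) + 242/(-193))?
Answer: 4654027/143013 ≈ 32.543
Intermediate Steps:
F = 91/3 (F = (⅓)*91 = 91/3 ≈ 30.333)
F - (236/(-247) + 242/(-193)) = 91/3 - (236/(-247) + 242/(-193)) = 91/3 - (236*(-1/247) + 242*(-1/193)) = 91/3 - (-236/247 - 242/193) = 91/3 - 1*(-105322/47671) = 91/3 + 105322/47671 = 4654027/143013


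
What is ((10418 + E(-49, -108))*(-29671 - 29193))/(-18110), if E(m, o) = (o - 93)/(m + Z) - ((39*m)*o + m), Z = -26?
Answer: -144156699856/226375 ≈ -6.3681e+5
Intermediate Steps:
E(m, o) = -m + (-93 + o)/(-26 + m) - 39*m*o (E(m, o) = (o - 93)/(m - 26) - ((39*m)*o + m) = (-93 + o)/(-26 + m) - (39*m*o + m) = (-93 + o)/(-26 + m) - (m + 39*m*o) = (-93 + o)/(-26 + m) + (-m - 39*m*o) = -m + (-93 + o)/(-26 + m) - 39*m*o)
((10418 + E(-49, -108))*(-29671 - 29193))/(-18110) = ((10418 + (-93 - 108 - 1*(-49)**2 + 26*(-49) - 39*(-108)*(-49)**2 + 1014*(-49)*(-108))/(-26 - 49))*(-29671 - 29193))/(-18110) = ((10418 + (-93 - 108 - 1*2401 - 1274 - 39*(-108)*2401 + 5366088)/(-75))*(-58864))*(-1/18110) = ((10418 - (-93 - 108 - 2401 - 1274 + 10113012 + 5366088)/75)*(-58864))*(-1/18110) = ((10418 - 1/75*15475224)*(-58864))*(-1/18110) = ((10418 - 5158408/25)*(-58864))*(-1/18110) = -4897958/25*(-58864)*(-1/18110) = (288313399712/25)*(-1/18110) = -144156699856/226375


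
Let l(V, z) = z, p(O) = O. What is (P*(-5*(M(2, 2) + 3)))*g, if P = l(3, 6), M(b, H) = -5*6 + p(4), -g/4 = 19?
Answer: -52440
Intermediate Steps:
g = -76 (g = -4*19 = -76)
M(b, H) = -26 (M(b, H) = -5*6 + 4 = -30 + 4 = -26)
P = 6
(P*(-5*(M(2, 2) + 3)))*g = (6*(-5*(-26 + 3)))*(-76) = (6*(-5*(-23)))*(-76) = (6*115)*(-76) = 690*(-76) = -52440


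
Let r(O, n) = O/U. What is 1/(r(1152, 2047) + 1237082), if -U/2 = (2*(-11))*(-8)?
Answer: 11/13607866 ≈ 8.0836e-7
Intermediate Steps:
U = -352 (U = -2*2*(-11)*(-8) = -(-44)*(-8) = -2*176 = -352)
r(O, n) = -O/352 (r(O, n) = O/(-352) = O*(-1/352) = -O/352)
1/(r(1152, 2047) + 1237082) = 1/(-1/352*1152 + 1237082) = 1/(-36/11 + 1237082) = 1/(13607866/11) = 11/13607866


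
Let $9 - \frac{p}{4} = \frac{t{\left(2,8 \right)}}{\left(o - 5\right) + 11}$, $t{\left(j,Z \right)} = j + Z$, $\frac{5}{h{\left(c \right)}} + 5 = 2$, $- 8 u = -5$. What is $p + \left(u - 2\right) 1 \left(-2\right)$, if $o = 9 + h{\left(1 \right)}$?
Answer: $\frac{143}{4} \approx 35.75$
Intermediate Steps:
$u = \frac{5}{8}$ ($u = \left(- \frac{1}{8}\right) \left(-5\right) = \frac{5}{8} \approx 0.625$)
$h{\left(c \right)} = - \frac{5}{3}$ ($h{\left(c \right)} = \frac{5}{-5 + 2} = \frac{5}{-3} = 5 \left(- \frac{1}{3}\right) = - \frac{5}{3}$)
$o = \frac{22}{3}$ ($o = 9 - \frac{5}{3} = \frac{22}{3} \approx 7.3333$)
$t{\left(j,Z \right)} = Z + j$
$p = 33$ ($p = 36 - 4 \frac{8 + 2}{\left(\frac{22}{3} - 5\right) + 11} = 36 - 4 \frac{10}{\frac{7}{3} + 11} = 36 - 4 \frac{10}{\frac{40}{3}} = 36 - 4 \cdot 10 \cdot \frac{3}{40} = 36 - 3 = 33$)
$p + \left(u - 2\right) 1 \left(-2\right) = 33 + \left(\frac{5}{8} - 2\right) 1 \left(-2\right) = 33 + \left(- \frac{11}{8}\right) 1 \left(-2\right) = 33 - - \frac{11}{4} = 33 + \frac{11}{4} = \frac{143}{4}$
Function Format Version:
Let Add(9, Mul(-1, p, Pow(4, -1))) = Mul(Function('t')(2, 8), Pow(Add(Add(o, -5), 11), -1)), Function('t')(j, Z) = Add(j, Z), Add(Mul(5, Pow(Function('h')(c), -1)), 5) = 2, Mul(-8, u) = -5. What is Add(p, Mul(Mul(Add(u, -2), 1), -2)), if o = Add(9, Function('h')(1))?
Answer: Rational(143, 4) ≈ 35.750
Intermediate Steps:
u = Rational(5, 8) (u = Mul(Rational(-1, 8), -5) = Rational(5, 8) ≈ 0.62500)
Function('h')(c) = Rational(-5, 3) (Function('h')(c) = Mul(5, Pow(Add(-5, 2), -1)) = Mul(5, Pow(-3, -1)) = Mul(5, Rational(-1, 3)) = Rational(-5, 3))
o = Rational(22, 3) (o = Add(9, Rational(-5, 3)) = Rational(22, 3) ≈ 7.3333)
Function('t')(j, Z) = Add(Z, j)
p = 33 (p = Add(36, Mul(-4, Mul(Add(8, 2), Pow(Add(Add(Rational(22, 3), -5), 11), -1)))) = Add(36, Mul(-4, Mul(10, Pow(Add(Rational(7, 3), 11), -1)))) = Add(36, Mul(-4, Mul(10, Pow(Rational(40, 3), -1)))) = Add(36, Mul(-4, Mul(10, Rational(3, 40)))) = Add(36, Mul(-4, Rational(3, 4))) = Add(36, -3) = 33)
Add(p, Mul(Mul(Add(u, -2), 1), -2)) = Add(33, Mul(Mul(Add(Rational(5, 8), -2), 1), -2)) = Add(33, Mul(Mul(Rational(-11, 8), 1), -2)) = Add(33, Mul(Rational(-11, 8), -2)) = Add(33, Rational(11, 4)) = Rational(143, 4)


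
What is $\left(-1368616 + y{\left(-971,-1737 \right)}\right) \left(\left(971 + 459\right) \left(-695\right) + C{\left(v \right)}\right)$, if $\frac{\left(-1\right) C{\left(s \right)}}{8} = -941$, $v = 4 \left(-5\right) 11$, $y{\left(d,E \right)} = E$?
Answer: $1351609311666$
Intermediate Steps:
$v = -220$ ($v = \left(-20\right) 11 = -220$)
$C{\left(s \right)} = 7528$ ($C{\left(s \right)} = \left(-8\right) \left(-941\right) = 7528$)
$\left(-1368616 + y{\left(-971,-1737 \right)}\right) \left(\left(971 + 459\right) \left(-695\right) + C{\left(v \right)}\right) = \left(-1368616 - 1737\right) \left(\left(971 + 459\right) \left(-695\right) + 7528\right) = - 1370353 \left(1430 \left(-695\right) + 7528\right) = - 1370353 \left(-993850 + 7528\right) = \left(-1370353\right) \left(-986322\right) = 1351609311666$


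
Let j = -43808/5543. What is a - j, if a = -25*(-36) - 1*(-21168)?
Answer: 122366732/5543 ≈ 22076.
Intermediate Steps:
a = 22068 (a = 900 + 21168 = 22068)
j = -43808/5543 (j = -43808*1/5543 = -43808/5543 ≈ -7.9033)
a - j = 22068 - 1*(-43808/5543) = 22068 + 43808/5543 = 122366732/5543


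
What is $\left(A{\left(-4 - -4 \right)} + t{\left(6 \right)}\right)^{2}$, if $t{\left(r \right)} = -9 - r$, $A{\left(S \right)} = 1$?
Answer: $196$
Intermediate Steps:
$\left(A{\left(-4 - -4 \right)} + t{\left(6 \right)}\right)^{2} = \left(1 - 15\right)^{2} = \left(-14\right)^{2} = 196$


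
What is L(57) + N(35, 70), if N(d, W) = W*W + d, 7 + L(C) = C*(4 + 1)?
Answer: 5213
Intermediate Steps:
L(C) = -7 + 5*C (L(C) = -7 + C*(4 + 1) = -7 + C*5 = -7 + 5*C)
N(d, W) = d + W² (N(d, W) = W² + d = d + W²)
L(57) + N(35, 70) = (-7 + 5*57) + (35 + 70²) = (-7 + 285) + (35 + 4900) = 278 + 4935 = 5213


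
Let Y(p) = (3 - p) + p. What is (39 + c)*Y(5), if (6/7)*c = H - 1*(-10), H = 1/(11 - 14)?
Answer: 905/6 ≈ 150.83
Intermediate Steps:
H = -⅓ (H = 1/(-3) = -⅓ ≈ -0.33333)
Y(p) = 3
c = 203/18 (c = 7*(-⅓ - 1*(-10))/6 = 7*(-⅓ + 10)/6 = (7/6)*(29/3) = 203/18 ≈ 11.278)
(39 + c)*Y(5) = (39 + 203/18)*3 = (905/18)*3 = 905/6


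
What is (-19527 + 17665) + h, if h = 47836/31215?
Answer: -58074494/31215 ≈ -1860.5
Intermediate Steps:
h = 47836/31215 (h = 47836*(1/31215) = 47836/31215 ≈ 1.5325)
(-19527 + 17665) + h = (-19527 + 17665) + 47836/31215 = -1862 + 47836/31215 = -58074494/31215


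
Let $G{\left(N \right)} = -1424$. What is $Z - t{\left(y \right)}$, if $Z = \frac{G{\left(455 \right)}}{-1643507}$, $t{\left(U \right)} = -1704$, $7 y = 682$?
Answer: $\frac{2800537352}{1643507} \approx 1704.0$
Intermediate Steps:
$y = \frac{682}{7}$ ($y = \frac{1}{7} \cdot 682 = \frac{682}{7} \approx 97.429$)
$Z = \frac{1424}{1643507}$ ($Z = - \frac{1424}{-1643507} = \left(-1424\right) \left(- \frac{1}{1643507}\right) = \frac{1424}{1643507} \approx 0.00086644$)
$Z - t{\left(y \right)} = \frac{1424}{1643507} - -1704 = \frac{1424}{1643507} + 1704 = \frac{2800537352}{1643507}$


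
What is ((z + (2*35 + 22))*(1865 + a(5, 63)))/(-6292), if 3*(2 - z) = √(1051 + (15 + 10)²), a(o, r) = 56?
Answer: -90287/3146 + 1921*√419/9438 ≈ -24.533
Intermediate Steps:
z = 2 - 2*√419/3 (z = 2 - √(1051 + (15 + 10)²)/3 = 2 - √(1051 + 25²)/3 = 2 - √(1051 + 625)/3 = 2 - 2*√419/3 ≈ -11.646)
((z + (2*35 + 22))*(1865 + a(5, 63)))/(-6292) = (((2 - 2*√419/3) + (2*35 + 22))*(1865 + 56))/(-6292) = (((2 - 2*√419/3) + (70 + 22))*1921)*(-1/6292) = (((2 - 2*√419/3) + 92)*1921)*(-1/6292) = ((94 - 2*√419/3)*1921)*(-1/6292) = (180574 - 3842*√419/3)*(-1/6292) = -90287/3146 + 1921*√419/9438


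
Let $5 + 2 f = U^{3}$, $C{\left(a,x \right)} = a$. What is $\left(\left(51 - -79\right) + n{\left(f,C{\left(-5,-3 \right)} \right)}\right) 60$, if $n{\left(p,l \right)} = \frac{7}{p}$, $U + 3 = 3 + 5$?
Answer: $7807$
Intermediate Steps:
$U = 5$ ($U = -3 + \left(3 + 5\right) = -3 + 8 = 5$)
$f = 60$ ($f = - \frac{5}{2} + \frac{5^{3}}{2} = - \frac{5}{2} + \frac{1}{2} \cdot 125 = - \frac{5}{2} + \frac{125}{2} = 60$)
$\left(\left(51 - -79\right) + n{\left(f,C{\left(-5,-3 \right)} \right)}\right) 60 = \left(\left(51 - -79\right) + \frac{7}{60}\right) 60 = \left(\left(51 + 79\right) + 7 \cdot \frac{1}{60}\right) 60 = \left(130 + \frac{7}{60}\right) 60 = \frac{7807}{60} \cdot 60 = 7807$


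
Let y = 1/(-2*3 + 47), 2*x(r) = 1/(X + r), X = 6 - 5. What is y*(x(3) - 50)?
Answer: -399/328 ≈ -1.2165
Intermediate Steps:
X = 1
x(r) = 1/(2*(1 + r))
y = 1/41 (y = 1/(-6 + 47) = 1/41 ≈ 0.024390)
y*(x(3) - 50) = (1/(2*(1 + 3)) - 50)/41 = ((1/2)/4 - 50)/41 = ((1/2)*(1/4) - 50)/41 = (1/8 - 50)/41 = (1/41)*(-399/8) = -399/328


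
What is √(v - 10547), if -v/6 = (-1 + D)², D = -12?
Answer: I*√11561 ≈ 107.52*I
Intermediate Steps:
v = -1014 (v = -6*(-1 - 12)² = -6*(-13)² = -6*169 = -1014)
√(v - 10547) = √(-1014 - 10547) = √(-11561) = I*√11561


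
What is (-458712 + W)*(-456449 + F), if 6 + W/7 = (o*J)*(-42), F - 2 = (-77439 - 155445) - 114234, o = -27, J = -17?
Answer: 477076540500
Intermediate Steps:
F = -347116 (F = 2 + ((-77439 - 155445) - 114234) = 2 + (-232884 - 114234) = 2 - 347118 = -347116)
W = -134988 (W = -42 + 7*(-27*(-17)*(-42)) = -42 + 7*(459*(-42)) = -42 + 7*(-19278) = -42 - 134946 = -134988)
(-458712 + W)*(-456449 + F) = (-458712 - 134988)*(-456449 - 347116) = -593700*(-803565) = 477076540500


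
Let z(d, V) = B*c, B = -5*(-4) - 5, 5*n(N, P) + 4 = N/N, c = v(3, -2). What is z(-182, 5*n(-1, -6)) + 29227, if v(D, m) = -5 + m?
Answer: 29122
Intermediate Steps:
c = -7 (c = -5 - 2 = -7)
n(N, P) = -⅗ (n(N, P) = -⅘ + (N/N)/5 = -⅘ + (⅕)*1 = -⅘ + ⅕ = -⅗)
B = 15 (B = 20 - 5 = 15)
z(d, V) = -105 (z(d, V) = 15*(-7) = -105)
z(-182, 5*n(-1, -6)) + 29227 = -105 + 29227 = 29122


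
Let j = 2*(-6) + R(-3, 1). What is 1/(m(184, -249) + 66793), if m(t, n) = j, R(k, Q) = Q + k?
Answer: 1/66779 ≈ 1.4975e-5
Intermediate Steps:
j = -14 (j = 2*(-6) + (1 - 3) = -12 - 2 = -14)
m(t, n) = -14
1/(m(184, -249) + 66793) = 1/(-14 + 66793) = 1/66779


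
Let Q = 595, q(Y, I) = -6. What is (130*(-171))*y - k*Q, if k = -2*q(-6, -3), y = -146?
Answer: 3238440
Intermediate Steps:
k = 12 (k = -2*(-6) = 12)
(130*(-171))*y - k*Q = (130*(-171))*(-146) - 12*595 = -22230*(-146) - 1*7140 = 3245580 - 7140 = 3238440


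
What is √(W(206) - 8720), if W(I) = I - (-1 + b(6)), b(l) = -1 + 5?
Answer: I*√8517 ≈ 92.288*I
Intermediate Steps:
b(l) = 4
W(I) = -3 + I (W(I) = I - (-1 + 4) = I - 1*3 = I - 3 = -3 + I)
√(W(206) - 8720) = √((-3 + 206) - 8720) = √(203 - 8720) = √(-8517) = I*√8517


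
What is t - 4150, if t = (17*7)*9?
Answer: -3079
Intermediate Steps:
t = 1071 (t = 119*9 = 1071)
t - 4150 = 1071 - 4150 = -3079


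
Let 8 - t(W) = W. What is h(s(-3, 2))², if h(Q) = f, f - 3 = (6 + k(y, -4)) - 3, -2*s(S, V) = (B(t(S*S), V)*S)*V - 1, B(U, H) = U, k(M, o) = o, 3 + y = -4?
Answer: 4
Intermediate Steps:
y = -7 (y = -3 - 4 = -7)
t(W) = 8 - W
s(S, V) = ½ - S*V*(8 - S²)/2 (s(S, V) = -(((8 - S*S)*S)*V - 1)/2 = -(((8 - S²)*S)*V - 1)/2 = -((S*(8 - S²))*V - 1)/2 = -(S*V*(8 - S²) - 1)/2 = -(-1 + S*V*(8 - S²))/2 = ½ - S*V*(8 - S²)/2)
f = 2 (f = 3 + ((6 - 4) - 3) = 3 + (2 - 3) = 3 - 1 = 2)
h(Q) = 2
h(s(-3, 2))² = 2² = 4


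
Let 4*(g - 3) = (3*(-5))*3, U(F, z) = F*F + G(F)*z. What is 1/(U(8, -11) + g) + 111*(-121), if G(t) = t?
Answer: -1732603/129 ≈ -13431.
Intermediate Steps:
U(F, z) = F**2 + F*z (U(F, z) = F*F + F*z = F**2 + F*z)
g = -33/4 (g = 3 + ((3*(-5))*3)/4 = 3 + (-15*3)/4 = 3 + (1/4)*(-45) = 3 - 45/4 = -33/4 ≈ -8.2500)
1/(U(8, -11) + g) + 111*(-121) = 1/(8*(8 - 11) - 33/4) + 111*(-121) = 1/(8*(-3) - 33/4) - 13431 = 1/(-24 - 33/4) - 13431 = 1/(-129/4) - 13431 = -4/129 - 13431 = -1732603/129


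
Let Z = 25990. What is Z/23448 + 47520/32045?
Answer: 194709851/75139116 ≈ 2.5913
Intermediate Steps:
Z/23448 + 47520/32045 = 25990/23448 + 47520/32045 = 25990*(1/23448) + 47520*(1/32045) = 12995/11724 + 9504/6409 = 194709851/75139116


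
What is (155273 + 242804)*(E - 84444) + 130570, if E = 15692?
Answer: -27368459334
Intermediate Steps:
(155273 + 242804)*(E - 84444) + 130570 = (155273 + 242804)*(15692 - 84444) + 130570 = 398077*(-68752) + 130570 = -27368589904 + 130570 = -27368459334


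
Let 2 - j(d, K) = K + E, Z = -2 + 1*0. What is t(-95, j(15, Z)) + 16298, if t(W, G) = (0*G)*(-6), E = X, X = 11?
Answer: 16298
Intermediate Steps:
Z = -2 (Z = -2 + 0 = -2)
E = 11
j(d, K) = -9 - K (j(d, K) = 2 - (K + 11) = 2 - (11 + K) = 2 + (-11 - K) = -9 - K)
t(W, G) = 0 (t(W, G) = 0*(-6) = 0)
t(-95, j(15, Z)) + 16298 = 0 + 16298 = 16298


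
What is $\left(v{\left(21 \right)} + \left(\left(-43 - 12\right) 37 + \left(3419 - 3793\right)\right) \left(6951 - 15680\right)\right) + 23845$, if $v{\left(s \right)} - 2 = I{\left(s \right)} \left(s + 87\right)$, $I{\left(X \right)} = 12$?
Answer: $21053304$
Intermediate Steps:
$v{\left(s \right)} = 1046 + 12 s$ ($v{\left(s \right)} = 2 + 12 \left(s + 87\right) = 2 + 12 \left(87 + s\right) = 2 + \left(1044 + 12 s\right) = 1046 + 12 s$)
$\left(v{\left(21 \right)} + \left(\left(-43 - 12\right) 37 + \left(3419 - 3793\right)\right) \left(6951 - 15680\right)\right) + 23845 = \left(\left(1046 + 12 \cdot 21\right) + \left(\left(-43 - 12\right) 37 + \left(3419 - 3793\right)\right) \left(6951 - 15680\right)\right) + 23845 = \left(\left(1046 + 252\right) + \left(\left(-55\right) 37 - 374\right) \left(-8729\right)\right) + 23845 = \left(1298 + \left(-2035 - 374\right) \left(-8729\right)\right) + 23845 = \left(1298 - -21028161\right) + 23845 = \left(1298 + 21028161\right) + 23845 = 21029459 + 23845 = 21053304$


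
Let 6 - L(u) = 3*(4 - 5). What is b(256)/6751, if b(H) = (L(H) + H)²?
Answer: 70225/6751 ≈ 10.402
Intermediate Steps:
L(u) = 9 (L(u) = 6 - 3*(4 - 5) = 6 - 3*(-1) = 6 - 1*(-3) = 6 + 3 = 9)
b(H) = (9 + H)²
b(256)/6751 = (9 + 256)²/6751 = 265²*(1/6751) = 70225*(1/6751) = 70225/6751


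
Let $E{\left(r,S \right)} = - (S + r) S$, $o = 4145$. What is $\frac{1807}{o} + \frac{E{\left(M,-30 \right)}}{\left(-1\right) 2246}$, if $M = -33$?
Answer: $\frac{5946286}{4654835} \approx 1.2774$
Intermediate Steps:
$E{\left(r,S \right)} = S \left(- S - r\right)$ ($E{\left(r,S \right)} = \left(- S - r\right) S = S \left(- S - r\right)$)
$\frac{1807}{o} + \frac{E{\left(M,-30 \right)}}{\left(-1\right) 2246} = \frac{1807}{4145} + \frac{\left(-1\right) \left(-30\right) \left(-30 - 33\right)}{\left(-1\right) 2246} = 1807 \cdot \frac{1}{4145} + \frac{\left(-1\right) \left(-30\right) \left(-63\right)}{-2246} = \frac{1807}{4145} - - \frac{945}{1123} = \frac{1807}{4145} + \frac{945}{1123} = \frac{5946286}{4654835}$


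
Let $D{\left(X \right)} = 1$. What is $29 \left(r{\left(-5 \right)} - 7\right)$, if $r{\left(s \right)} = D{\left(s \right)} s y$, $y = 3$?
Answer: $-638$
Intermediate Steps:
$r{\left(s \right)} = 3 s$ ($r{\left(s \right)} = 1 s 3 = s 3 = 3 s$)
$29 \left(r{\left(-5 \right)} - 7\right) = 29 \left(3 \left(-5\right) - 7\right) = 29 \left(-15 - 7\right) = 29 \left(-22\right) = -638$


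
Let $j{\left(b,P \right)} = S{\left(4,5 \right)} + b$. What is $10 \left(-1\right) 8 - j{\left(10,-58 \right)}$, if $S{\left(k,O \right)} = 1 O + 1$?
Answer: $-96$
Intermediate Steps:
$S{\left(k,O \right)} = 1 + O$ ($S{\left(k,O \right)} = O + 1 = 1 + O$)
$j{\left(b,P \right)} = 6 + b$ ($j{\left(b,P \right)} = \left(1 + 5\right) + b = 6 + b$)
$10 \left(-1\right) 8 - j{\left(10,-58 \right)} = 10 \left(-1\right) 8 - \left(6 + 10\right) = \left(-10\right) 8 - 16 = -80 - 16 = -96$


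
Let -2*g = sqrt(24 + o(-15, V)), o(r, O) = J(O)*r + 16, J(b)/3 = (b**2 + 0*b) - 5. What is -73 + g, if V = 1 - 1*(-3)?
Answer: -73 - I*sqrt(455)/2 ≈ -73.0 - 10.665*I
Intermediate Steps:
V = 4 (V = 1 + 3 = 4)
J(b) = -15 + 3*b**2 (J(b) = 3*((b**2 + 0*b) - 5) = 3*((b**2 + 0) - 5) = 3*(b**2 - 5) = 3*(-5 + b**2) = -15 + 3*b**2)
o(r, O) = 16 + r*(-15 + 3*O**2) (o(r, O) = (-15 + 3*O**2)*r + 16 = r*(-15 + 3*O**2) + 16 = 16 + r*(-15 + 3*O**2))
g = -I*sqrt(455)/2 (g = -sqrt(24 + (16 + 3*(-15)*(-5 + 4**2)))/2 = -sqrt(24 + (16 + 3*(-15)*(-5 + 16)))/2 = -sqrt(24 + (16 + 3*(-15)*11))/2 = -sqrt(24 + (16 - 495))/2 = -sqrt(24 - 479)/2 = -I*sqrt(455)/2 ≈ -10.665*I)
-73 + g = -73 - I*sqrt(455)/2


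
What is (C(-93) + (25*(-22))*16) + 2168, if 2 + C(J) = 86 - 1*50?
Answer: -6598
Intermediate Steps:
C(J) = 34 (C(J) = -2 + (86 - 1*50) = -2 + (86 - 50) = -2 + 36 = 34)
(C(-93) + (25*(-22))*16) + 2168 = (34 + (25*(-22))*16) + 2168 = (34 - 550*16) + 2168 = (34 - 8800) + 2168 = -8766 + 2168 = -6598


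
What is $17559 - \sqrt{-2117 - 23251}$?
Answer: $17559 - 2 i \sqrt{6342} \approx 17559.0 - 159.27 i$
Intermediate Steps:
$17559 - \sqrt{-2117 - 23251} = 17559 - \sqrt{-25368} = 17559 - 2 i \sqrt{6342}$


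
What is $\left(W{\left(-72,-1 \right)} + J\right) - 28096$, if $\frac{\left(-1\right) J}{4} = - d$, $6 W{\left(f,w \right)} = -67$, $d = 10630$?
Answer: $\frac{86477}{6} \approx 14413.0$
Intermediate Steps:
$W{\left(f,w \right)} = - \frac{67}{6}$ ($W{\left(f,w \right)} = \frac{1}{6} \left(-67\right) = - \frac{67}{6}$)
$J = 42520$ ($J = - 4 \left(\left(-1\right) 10630\right) = \left(-4\right) \left(-10630\right) = 42520$)
$\left(W{\left(-72,-1 \right)} + J\right) - 28096 = \left(- \frac{67}{6} + 42520\right) - 28096 = \frac{255053}{6} - 28096 = \frac{86477}{6}$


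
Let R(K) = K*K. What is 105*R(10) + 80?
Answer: 10580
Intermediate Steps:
R(K) = K²
105*R(10) + 80 = 105*10² + 80 = 105*100 + 80 = 10500 + 80 = 10580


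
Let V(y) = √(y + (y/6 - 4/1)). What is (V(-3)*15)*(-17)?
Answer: -255*I*√30/2 ≈ -698.35*I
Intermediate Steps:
V(y) = √(-4 + 7*y/6) (V(y) = √(y + (y*(⅙) - 4*1)) = √(y + (y/6 - 4)) = √(y + (-4 + y/6)) = √(-4 + 7*y/6))
(V(-3)*15)*(-17) = ((√(-144 + 42*(-3))/6)*15)*(-17) = ((√(-144 - 126)/6)*15)*(-17) = ((√(-270)/6)*15)*(-17) = (((3*I*√30)/6)*15)*(-17) = ((I*√30/2)*15)*(-17) = (15*I*√30/2)*(-17) = -255*I*√30/2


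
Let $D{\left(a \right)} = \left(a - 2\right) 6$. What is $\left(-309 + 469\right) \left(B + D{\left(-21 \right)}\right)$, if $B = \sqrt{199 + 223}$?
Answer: $-22080 + 160 \sqrt{422} \approx -18793.0$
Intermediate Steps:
$D{\left(a \right)} = -12 + 6 a$ ($D{\left(a \right)} = \left(-2 + a\right) 6 = -12 + 6 a$)
$B = \sqrt{422} \approx 20.543$
$\left(-309 + 469\right) \left(B + D{\left(-21 \right)}\right) = \left(-309 + 469\right) \left(\sqrt{422} + \left(-12 + 6 \left(-21\right)\right)\right) = 160 \left(\sqrt{422} - 138\right) = 160 \left(-138 + \sqrt{422}\right) = -22080 + 160 \sqrt{422}$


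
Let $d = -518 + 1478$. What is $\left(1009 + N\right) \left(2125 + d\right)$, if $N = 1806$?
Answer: $8684275$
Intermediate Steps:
$d = 960$
$\left(1009 + N\right) \left(2125 + d\right) = \left(1009 + 1806\right) \left(2125 + 960\right) = 2815 \cdot 3085 = 8684275$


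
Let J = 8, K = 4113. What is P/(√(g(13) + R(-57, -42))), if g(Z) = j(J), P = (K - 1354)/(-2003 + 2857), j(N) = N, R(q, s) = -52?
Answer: -2759*I*√11/18788 ≈ -0.48704*I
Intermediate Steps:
P = 2759/854 (P = (4113 - 1354)/(-2003 + 2857) = 2759/854 ≈ 3.2307)
g(Z) = 8
P/(√(g(13) + R(-57, -42))) = 2759/(854*(√(8 - 52))) = 2759/(854*(√(-44))) = 2759/(854*((2*I*√11))) = 2759*(-I*√11/22)/854 = -2759*I*√11/18788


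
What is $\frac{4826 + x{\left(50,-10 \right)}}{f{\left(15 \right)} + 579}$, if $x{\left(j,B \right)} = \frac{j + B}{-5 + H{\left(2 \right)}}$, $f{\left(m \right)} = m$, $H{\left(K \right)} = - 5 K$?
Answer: $\frac{7235}{891} \approx 8.1201$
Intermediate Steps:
$x{\left(j,B \right)} = - \frac{B}{15} - \frac{j}{15}$ ($x{\left(j,B \right)} = \frac{j + B}{-5 - 10} = \frac{B + j}{-5 - 10} = \frac{B + j}{-15} = \left(B + j\right) \left(- \frac{1}{15}\right) = - \frac{B}{15} - \frac{j}{15}$)
$\frac{4826 + x{\left(50,-10 \right)}}{f{\left(15 \right)} + 579} = \frac{4826 - \frac{8}{3}}{15 + 579} = \frac{4826 + \left(\frac{2}{3} - \frac{10}{3}\right)}{594} = \left(4826 - \frac{8}{3}\right) \frac{1}{594} = \frac{14470}{3} \cdot \frac{1}{594} = \frac{7235}{891}$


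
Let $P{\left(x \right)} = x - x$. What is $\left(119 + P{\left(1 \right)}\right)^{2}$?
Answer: $14161$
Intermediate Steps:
$P{\left(x \right)} = 0$
$\left(119 + P{\left(1 \right)}\right)^{2} = \left(119 + 0\right)^{2} = 119^{2} = 14161$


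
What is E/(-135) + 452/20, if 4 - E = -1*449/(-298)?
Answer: 181691/8046 ≈ 22.582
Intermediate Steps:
E = 743/298 (E = 4 - (-1*449)/(-298) = 4 - (-449)*(-1)/298 = 4 - 1*449/298 = 4 - 449/298 = 743/298 ≈ 2.4933)
E/(-135) + 452/20 = (743/298)/(-135) + 452/20 = (743/298)*(-1/135) + 452*(1/20) = -743/40230 + 113/5 = 181691/8046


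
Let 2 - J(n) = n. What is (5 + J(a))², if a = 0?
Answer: 49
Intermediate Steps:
J(n) = 2 - n
(5 + J(a))² = (5 + (2 - 1*0))² = (5 + (2 + 0))² = (5 + 2)² = 7² = 49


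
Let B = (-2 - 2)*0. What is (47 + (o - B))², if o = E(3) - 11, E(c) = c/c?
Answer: 1369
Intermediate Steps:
E(c) = 1
B = 0 (B = -4*0 = 0)
o = -10 (o = 1 - 11 = -10)
(47 + (o - B))² = (47 + (-10 - 1*0))² = (47 + (-10 + 0))² = (47 - 10)² = 37² = 1369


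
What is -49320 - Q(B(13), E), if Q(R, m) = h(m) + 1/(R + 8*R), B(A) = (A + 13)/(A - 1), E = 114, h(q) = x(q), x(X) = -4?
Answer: -1923326/39 ≈ -49316.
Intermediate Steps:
h(q) = -4
B(A) = (13 + A)/(-1 + A)
Q(R, m) = -4 + 1/(9*R) (Q(R, m) = -4 + 1/(R + 8*R) = -4 + 1/(9*R))
-49320 - Q(B(13), E) = -49320 - (-4 + 1/(9*(((13 + 13)/(-1 + 13))))) = -49320 - (-4 + 1/(9*((26/12)))) = -49320 - (-4 + 1/(9*(((1/12)*26)))) = -49320 - (-4 + 1/(9*(13/6))) = -49320 - (-4 + (⅑)*(6/13)) = -49320 - (-4 + 2/39) = -49320 - 1*(-154/39) = -49320 + 154/39 = -1923326/39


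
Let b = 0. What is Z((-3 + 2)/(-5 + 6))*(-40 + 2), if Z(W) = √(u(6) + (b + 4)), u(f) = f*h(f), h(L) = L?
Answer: -76*√10 ≈ -240.33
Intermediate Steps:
u(f) = f² (u(f) = f*f = f²)
Z(W) = 2*√10 (Z(W) = √(6² + (0 + 4)) = √(36 + 4) = √40 = 2*√10)
Z((-3 + 2)/(-5 + 6))*(-40 + 2) = (2*√10)*(-40 + 2) = (2*√10)*(-38) = -76*√10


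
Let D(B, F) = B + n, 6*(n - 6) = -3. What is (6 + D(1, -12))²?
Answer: 625/4 ≈ 156.25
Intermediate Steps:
n = 11/2 (n = 6 + (⅙)*(-3) = 6 - ½ = 11/2 ≈ 5.5000)
D(B, F) = 11/2 + B (D(B, F) = B + 11/2 = 11/2 + B)
(6 + D(1, -12))² = (6 + (11/2 + 1))² = (6 + 13/2)² = (25/2)² = 625/4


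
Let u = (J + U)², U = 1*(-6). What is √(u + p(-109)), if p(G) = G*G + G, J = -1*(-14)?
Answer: 2*√2959 ≈ 108.79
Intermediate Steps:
J = 14
U = -6
p(G) = G + G² (p(G) = G² + G = G + G²)
u = 64 (u = (14 - 6)² = 8² = 64)
√(u + p(-109)) = √(64 - 109*(1 - 109)) = √(64 - 109*(-108)) = √(64 + 11772) = √11836 = 2*√2959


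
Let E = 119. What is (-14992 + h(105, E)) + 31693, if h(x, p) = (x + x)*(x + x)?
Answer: 60801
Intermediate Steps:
h(x, p) = 4*x² (h(x, p) = (2*x)*(2*x) = 4*x²)
(-14992 + h(105, E)) + 31693 = (-14992 + 4*105²) + 31693 = (-14992 + 4*11025) + 31693 = (-14992 + 44100) + 31693 = 29108 + 31693 = 60801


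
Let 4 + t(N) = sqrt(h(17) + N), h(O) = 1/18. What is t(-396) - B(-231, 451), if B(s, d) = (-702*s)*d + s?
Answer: -73134835 + I*sqrt(14254)/6 ≈ -7.3135e+7 + 19.898*I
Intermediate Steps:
h(O) = 1/18
t(N) = -4 + sqrt(1/18 + N)
B(s, d) = s - 702*d*s (B(s, d) = -702*d*s + s = s - 702*d*s)
t(-396) - B(-231, 451) = (-4 + sqrt(2 + 36*(-396))/6) - (-231)*(1 - 702*451) = (-4 + sqrt(2 - 14256)/6) - (-231)*(1 - 316602) = (-4 + sqrt(-14254)/6) - (-231)*(-316601) = (-4 + (I*sqrt(14254))/6) - 1*73134831 = (-4 + I*sqrt(14254)/6) - 73134831 = -73134835 + I*sqrt(14254)/6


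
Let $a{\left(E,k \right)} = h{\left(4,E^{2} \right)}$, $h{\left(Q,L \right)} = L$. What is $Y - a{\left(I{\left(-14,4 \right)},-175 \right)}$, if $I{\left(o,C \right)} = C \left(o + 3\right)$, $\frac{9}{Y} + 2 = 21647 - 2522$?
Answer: $- \frac{37022119}{19123} \approx -1936.0$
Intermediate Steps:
$Y = \frac{9}{19123}$ ($Y = \frac{9}{-2 + \left(21647 - 2522\right)} = \frac{9}{-2 + 19125} = \frac{9}{19123} \approx 0.00047064$)
$I{\left(o,C \right)} = C \left(3 + o\right)$
$a{\left(E,k \right)} = E^{2}$
$Y - a{\left(I{\left(-14,4 \right)},-175 \right)} = \frac{9}{19123} - \left(4 \left(3 - 14\right)\right)^{2} = \frac{9}{19123} - \left(4 \left(-11\right)\right)^{2} = \frac{9}{19123} - \left(-44\right)^{2} = \frac{9}{19123} - 1936 = - \frac{37022119}{19123}$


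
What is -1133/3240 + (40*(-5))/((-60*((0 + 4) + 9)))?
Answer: -3929/42120 ≈ -0.093281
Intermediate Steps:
-1133/3240 + (40*(-5))/((-60*((0 + 4) + 9))) = -1133*1/3240 - 200*(-1/(60*(4 + 9))) = -1133/3240 - 200/((-60*13)) = -1133/3240 - 200/(-780) = -1133/3240 - 200*(-1/780) = -1133/3240 + 10/39 = -3929/42120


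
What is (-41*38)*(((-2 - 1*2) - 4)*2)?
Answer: 24928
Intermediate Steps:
(-41*38)*(((-2 - 1*2) - 4)*2) = -1558*((-2 - 2) - 4)*2 = -1558*(-4 - 4)*2 = -(-12464)*2 = -1558*(-16) = 24928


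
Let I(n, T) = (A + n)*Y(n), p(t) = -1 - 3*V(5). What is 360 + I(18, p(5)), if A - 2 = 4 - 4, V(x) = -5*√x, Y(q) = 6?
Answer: 480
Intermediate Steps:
A = 2 (A = 2 + (4 - 4) = 2 + 0 = 2)
p(t) = -1 + 15*√5 (p(t) = -1 - (-15)*√5 = -1 + 15*√5)
I(n, T) = 12 + 6*n (I(n, T) = (2 + n)*6 = 12 + 6*n)
360 + I(18, p(5)) = 360 + (12 + 6*18) = 360 + (12 + 108) = 360 + 120 = 480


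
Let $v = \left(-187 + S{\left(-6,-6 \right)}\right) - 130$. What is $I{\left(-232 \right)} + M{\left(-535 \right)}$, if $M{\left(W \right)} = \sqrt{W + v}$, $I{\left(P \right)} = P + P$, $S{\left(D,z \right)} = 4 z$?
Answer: $-464 + 2 i \sqrt{219} \approx -464.0 + 29.597 i$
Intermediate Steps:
$I{\left(P \right)} = 2 P$
$v = -341$ ($v = \left(-187 + 4 \left(-6\right)\right) - 130 = \left(-187 - 24\right) - 130 = -211 - 130 = -341$)
$M{\left(W \right)} = \sqrt{-341 + W}$ ($M{\left(W \right)} = \sqrt{W - 341} = \sqrt{-341 + W}$)
$I{\left(-232 \right)} + M{\left(-535 \right)} = 2 \left(-232\right) + \sqrt{-341 - 535} = -464 + \sqrt{-876} = -464 + 2 i \sqrt{219}$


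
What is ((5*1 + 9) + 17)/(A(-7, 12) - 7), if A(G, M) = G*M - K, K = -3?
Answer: -31/88 ≈ -0.35227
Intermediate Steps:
A(G, M) = 3 + G*M (A(G, M) = G*M - 1*(-3) = G*M + 3 = 3 + G*M)
((5*1 + 9) + 17)/(A(-7, 12) - 7) = ((5*1 + 9) + 17)/((3 - 7*12) - 7) = ((5 + 9) + 17)/((3 - 84) - 7) = (14 + 17)/(-81 - 7) = 31/(-88) = -1/88*31 = -31/88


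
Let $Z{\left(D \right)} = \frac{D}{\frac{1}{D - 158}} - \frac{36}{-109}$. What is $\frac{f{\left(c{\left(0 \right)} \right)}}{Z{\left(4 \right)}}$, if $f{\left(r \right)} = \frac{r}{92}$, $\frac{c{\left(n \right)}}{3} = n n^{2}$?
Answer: $0$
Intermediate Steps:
$Z{\left(D \right)} = \frac{36}{109} + D \left(-158 + D\right)$ ($Z{\left(D \right)} = \frac{D}{\frac{1}{-158 + D}} - - \frac{36}{109} = D \left(-158 + D\right) + \frac{36}{109} = \frac{36}{109} + D \left(-158 + D\right)$)
$c{\left(n \right)} = 3 n^{3}$ ($c{\left(n \right)} = 3 n n^{2} = 3 n^{3}$)
$f{\left(r \right)} = \frac{r}{92}$ ($f{\left(r \right)} = r \frac{1}{92} = \frac{r}{92}$)
$\frac{f{\left(c{\left(0 \right)} \right)}}{Z{\left(4 \right)}} = \frac{\frac{1}{92} \cdot 3 \cdot 0^{3}}{\frac{36}{109} + 4^{2} - 632} = \frac{\frac{1}{92} \cdot 3 \cdot 0}{\frac{36}{109} + 16 - 632} = \frac{\frac{1}{92} \cdot 0}{- \frac{67108}{109}} = 0 \left(- \frac{109}{67108}\right) = 0$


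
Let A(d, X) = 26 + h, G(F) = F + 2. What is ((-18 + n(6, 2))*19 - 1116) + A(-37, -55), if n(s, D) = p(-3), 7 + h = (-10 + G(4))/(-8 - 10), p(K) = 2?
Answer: -12607/9 ≈ -1400.8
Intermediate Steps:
G(F) = 2 + F
h = -61/9 (h = -7 + (-10 + (2 + 4))/(-8 - 10) = -7 + (-10 + 6)/(-18) = -7 - 4*(-1/18) = -7 + 2/9 = -61/9 ≈ -6.7778)
n(s, D) = 2
A(d, X) = 173/9 (A(d, X) = 26 - 61/9 = 173/9)
((-18 + n(6, 2))*19 - 1116) + A(-37, -55) = ((-18 + 2)*19 - 1116) + 173/9 = (-16*19 - 1116) + 173/9 = (-304 - 1116) + 173/9 = -1420 + 173/9 = -12607/9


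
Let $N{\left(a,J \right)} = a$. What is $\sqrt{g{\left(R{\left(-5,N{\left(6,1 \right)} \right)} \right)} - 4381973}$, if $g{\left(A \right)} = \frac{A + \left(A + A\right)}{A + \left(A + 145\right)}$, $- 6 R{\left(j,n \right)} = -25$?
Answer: $\frac{i \sqrt{37089018782}}{92} \approx 2093.3 i$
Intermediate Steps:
$R{\left(j,n \right)} = \frac{25}{6}$ ($R{\left(j,n \right)} = \left(- \frac{1}{6}\right) \left(-25\right) = \frac{25}{6}$)
$g{\left(A \right)} = \frac{3 A}{145 + 2 A}$ ($g{\left(A \right)} = \frac{A + 2 A}{A + \left(145 + A\right)} = \frac{3 A}{145 + 2 A}$)
$\sqrt{g{\left(R{\left(-5,N{\left(6,1 \right)} \right)} \right)} - 4381973} = \sqrt{3 \cdot \frac{25}{6} \frac{1}{145 + 2 \cdot \frac{25}{6}} - 4381973} = \sqrt{3 \cdot \frac{25}{6} \frac{1}{145 + \frac{25}{3}} - 4381973} = \sqrt{3 \cdot \frac{25}{6} \frac{1}{\frac{460}{3}} - 4381973} = \sqrt{3 \cdot \frac{25}{6} \cdot \frac{3}{460} - 4381973} = \sqrt{\frac{15}{184} - 4381973} = \sqrt{- \frac{806283017}{184}} = \frac{i \sqrt{37089018782}}{92}$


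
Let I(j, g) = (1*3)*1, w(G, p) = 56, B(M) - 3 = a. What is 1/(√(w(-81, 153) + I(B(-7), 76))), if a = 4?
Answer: √59/59 ≈ 0.13019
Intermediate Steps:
B(M) = 7 (B(M) = 3 + 4 = 7)
I(j, g) = 3 (I(j, g) = 3*1 = 3)
1/(√(w(-81, 153) + I(B(-7), 76))) = 1/(√(56 + 3)) = 1/(√59) = √59/59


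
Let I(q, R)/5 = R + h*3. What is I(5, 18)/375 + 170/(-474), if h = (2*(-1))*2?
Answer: -1651/5925 ≈ -0.27865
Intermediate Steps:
h = -4 (h = -2*2 = -4)
I(q, R) = -60 + 5*R (I(q, R) = 5*(R - 4*3) = 5*(R - 12) = 5*(-12 + R) = -60 + 5*R)
I(5, 18)/375 + 170/(-474) = (-60 + 5*18)/375 + 170/(-474) = (-60 + 90)*(1/375) + 170*(-1/474) = 30*(1/375) - 85/237 = 2/25 - 85/237 = -1651/5925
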